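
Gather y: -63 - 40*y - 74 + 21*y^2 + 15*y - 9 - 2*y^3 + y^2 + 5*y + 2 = -2*y^3 + 22*y^2 - 20*y - 144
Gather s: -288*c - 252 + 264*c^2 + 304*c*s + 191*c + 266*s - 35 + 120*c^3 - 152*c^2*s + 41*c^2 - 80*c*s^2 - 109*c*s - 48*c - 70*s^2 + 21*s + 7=120*c^3 + 305*c^2 - 145*c + s^2*(-80*c - 70) + s*(-152*c^2 + 195*c + 287) - 280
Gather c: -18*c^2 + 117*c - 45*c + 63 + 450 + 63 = -18*c^2 + 72*c + 576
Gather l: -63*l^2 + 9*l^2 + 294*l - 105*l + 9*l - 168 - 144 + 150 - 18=-54*l^2 + 198*l - 180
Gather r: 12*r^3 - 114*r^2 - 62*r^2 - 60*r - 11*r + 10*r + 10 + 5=12*r^3 - 176*r^2 - 61*r + 15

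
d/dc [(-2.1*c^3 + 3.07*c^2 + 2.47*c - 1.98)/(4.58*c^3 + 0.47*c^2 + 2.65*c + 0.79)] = (-15.0476*c^4 - 33.7552*c^3 + 29.2028*c^2 + 6.7118*c + 7.1983)/(20.9764*c^6 + 4.3052*c^5 + 24.4949*c^4 + 9.7274*c^3 + 7.7651*c^2 + 4.187*c + 0.6241)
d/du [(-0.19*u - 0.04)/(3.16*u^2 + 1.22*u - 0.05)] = (0.6004*u^2 + 0.2528*u + 0.0583)/(9.9856*u^4 + 7.7104*u^3 + 1.1724*u^2 - 0.122*u + 0.0025)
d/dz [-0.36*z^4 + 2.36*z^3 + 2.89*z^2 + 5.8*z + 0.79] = -1.44*z^3 + 7.08*z^2 + 5.78*z + 5.8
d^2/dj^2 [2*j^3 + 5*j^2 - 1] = 12*j + 10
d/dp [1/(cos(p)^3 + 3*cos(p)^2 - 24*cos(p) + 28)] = 3*(cos(p) + 4)*sin(p)/((cos(p) - 2)^3*(cos(p) + 7)^2)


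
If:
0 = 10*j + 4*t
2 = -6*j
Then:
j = -1/3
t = 5/6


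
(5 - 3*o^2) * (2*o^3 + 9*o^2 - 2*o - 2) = -6*o^5 - 27*o^4 + 16*o^3 + 51*o^2 - 10*o - 10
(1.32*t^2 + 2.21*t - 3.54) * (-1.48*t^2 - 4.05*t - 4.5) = -1.9536*t^4 - 8.6168*t^3 - 9.6513*t^2 + 4.392*t + 15.93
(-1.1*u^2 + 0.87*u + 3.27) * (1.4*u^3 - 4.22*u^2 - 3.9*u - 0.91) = -1.54*u^5 + 5.86*u^4 + 5.1966*u^3 - 16.1914*u^2 - 13.5447*u - 2.9757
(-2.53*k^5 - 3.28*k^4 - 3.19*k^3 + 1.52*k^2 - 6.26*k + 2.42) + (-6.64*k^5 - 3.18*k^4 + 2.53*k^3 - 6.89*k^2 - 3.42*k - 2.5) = -9.17*k^5 - 6.46*k^4 - 0.66*k^3 - 5.37*k^2 - 9.68*k - 0.0800000000000001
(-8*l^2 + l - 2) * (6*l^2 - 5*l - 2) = -48*l^4 + 46*l^3 - l^2 + 8*l + 4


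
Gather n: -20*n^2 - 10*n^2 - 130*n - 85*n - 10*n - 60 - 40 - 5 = -30*n^2 - 225*n - 105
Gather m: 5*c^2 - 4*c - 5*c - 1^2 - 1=5*c^2 - 9*c - 2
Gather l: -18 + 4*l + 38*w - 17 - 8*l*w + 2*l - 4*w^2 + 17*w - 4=l*(6 - 8*w) - 4*w^2 + 55*w - 39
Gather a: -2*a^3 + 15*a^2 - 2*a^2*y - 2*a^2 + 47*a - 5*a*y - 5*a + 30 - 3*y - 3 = -2*a^3 + a^2*(13 - 2*y) + a*(42 - 5*y) - 3*y + 27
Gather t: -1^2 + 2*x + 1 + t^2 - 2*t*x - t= t^2 + t*(-2*x - 1) + 2*x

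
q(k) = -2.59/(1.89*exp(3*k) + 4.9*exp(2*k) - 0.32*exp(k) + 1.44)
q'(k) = -2.59*(-5.67*exp(3*k) - 9.8*exp(2*k) + 0.32*exp(k))/(1.89*exp(3*k) + 4.9*exp(2*k) - 0.32*exp(k) + 1.44)^2 = (14.6853*exp(2*k) + 25.382*exp(k) - 0.8288)*exp(k)/(1.89*exp(3*k) + 4.9*exp(2*k) - 0.32*exp(k) + 1.44)^2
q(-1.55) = -1.61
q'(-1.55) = 0.43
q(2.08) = -0.00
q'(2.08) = 0.01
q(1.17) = -0.02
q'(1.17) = 0.06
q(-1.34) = -1.50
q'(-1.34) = 0.60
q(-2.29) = -1.77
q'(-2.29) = 0.09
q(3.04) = -0.00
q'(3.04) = 0.00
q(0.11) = -0.26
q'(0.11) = 0.53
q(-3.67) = -1.80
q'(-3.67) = -0.00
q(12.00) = 0.00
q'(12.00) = 0.00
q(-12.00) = -1.80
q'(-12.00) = 0.00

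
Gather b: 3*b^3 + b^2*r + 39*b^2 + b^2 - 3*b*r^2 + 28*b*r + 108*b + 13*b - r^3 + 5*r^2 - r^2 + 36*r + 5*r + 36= 3*b^3 + b^2*(r + 40) + b*(-3*r^2 + 28*r + 121) - r^3 + 4*r^2 + 41*r + 36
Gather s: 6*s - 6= 6*s - 6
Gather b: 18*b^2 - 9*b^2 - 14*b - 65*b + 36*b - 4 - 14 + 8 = 9*b^2 - 43*b - 10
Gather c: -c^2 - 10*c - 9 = -c^2 - 10*c - 9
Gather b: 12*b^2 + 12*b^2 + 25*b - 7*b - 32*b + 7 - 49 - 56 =24*b^2 - 14*b - 98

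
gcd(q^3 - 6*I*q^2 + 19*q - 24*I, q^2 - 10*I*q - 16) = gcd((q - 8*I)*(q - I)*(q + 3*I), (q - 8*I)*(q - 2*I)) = q - 8*I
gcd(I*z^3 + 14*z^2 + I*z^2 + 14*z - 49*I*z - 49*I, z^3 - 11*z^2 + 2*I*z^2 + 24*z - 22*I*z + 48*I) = 1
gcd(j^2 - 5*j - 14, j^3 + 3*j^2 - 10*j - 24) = j + 2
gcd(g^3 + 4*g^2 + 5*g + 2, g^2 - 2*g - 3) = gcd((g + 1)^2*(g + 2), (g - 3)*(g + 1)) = g + 1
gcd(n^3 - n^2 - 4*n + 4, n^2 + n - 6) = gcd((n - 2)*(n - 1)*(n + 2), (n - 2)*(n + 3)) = n - 2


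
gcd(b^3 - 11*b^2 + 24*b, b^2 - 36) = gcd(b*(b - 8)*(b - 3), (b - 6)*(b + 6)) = 1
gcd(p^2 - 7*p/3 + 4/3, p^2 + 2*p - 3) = p - 1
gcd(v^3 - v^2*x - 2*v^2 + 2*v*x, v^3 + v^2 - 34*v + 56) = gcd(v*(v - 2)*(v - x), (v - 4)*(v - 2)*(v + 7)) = v - 2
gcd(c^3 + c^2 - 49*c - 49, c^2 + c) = c + 1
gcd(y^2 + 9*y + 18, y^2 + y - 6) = y + 3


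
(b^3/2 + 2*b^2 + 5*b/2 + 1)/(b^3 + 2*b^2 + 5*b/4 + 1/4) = 2*(b^2 + 3*b + 2)/(4*b^2 + 4*b + 1)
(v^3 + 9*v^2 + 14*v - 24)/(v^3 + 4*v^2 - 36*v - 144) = (v - 1)/(v - 6)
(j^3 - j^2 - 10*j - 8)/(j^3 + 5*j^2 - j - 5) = (j^2 - 2*j - 8)/(j^2 + 4*j - 5)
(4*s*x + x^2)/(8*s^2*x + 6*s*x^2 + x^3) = 1/(2*s + x)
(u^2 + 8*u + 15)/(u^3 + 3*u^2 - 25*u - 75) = 1/(u - 5)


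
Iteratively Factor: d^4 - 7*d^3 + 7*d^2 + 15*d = (d - 5)*(d^3 - 2*d^2 - 3*d) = (d - 5)*(d - 3)*(d^2 + d) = d*(d - 5)*(d - 3)*(d + 1)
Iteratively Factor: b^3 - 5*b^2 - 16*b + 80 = (b - 4)*(b^2 - b - 20) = (b - 5)*(b - 4)*(b + 4)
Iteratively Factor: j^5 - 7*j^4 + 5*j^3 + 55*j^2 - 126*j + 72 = (j + 3)*(j^4 - 10*j^3 + 35*j^2 - 50*j + 24) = (j - 1)*(j + 3)*(j^3 - 9*j^2 + 26*j - 24) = (j - 2)*(j - 1)*(j + 3)*(j^2 - 7*j + 12) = (j - 3)*(j - 2)*(j - 1)*(j + 3)*(j - 4)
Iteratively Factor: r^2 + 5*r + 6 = (r + 2)*(r + 3)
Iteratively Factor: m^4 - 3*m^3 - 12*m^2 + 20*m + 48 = (m + 2)*(m^3 - 5*m^2 - 2*m + 24) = (m + 2)^2*(m^2 - 7*m + 12) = (m - 4)*(m + 2)^2*(m - 3)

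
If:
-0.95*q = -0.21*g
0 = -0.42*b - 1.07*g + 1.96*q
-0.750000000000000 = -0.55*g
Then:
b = -2.07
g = 1.36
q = 0.30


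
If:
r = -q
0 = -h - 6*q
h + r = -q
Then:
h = 0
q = 0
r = 0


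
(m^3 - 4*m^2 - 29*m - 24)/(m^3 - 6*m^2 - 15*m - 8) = (m + 3)/(m + 1)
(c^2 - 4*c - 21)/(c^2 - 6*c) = (c^2 - 4*c - 21)/(c*(c - 6))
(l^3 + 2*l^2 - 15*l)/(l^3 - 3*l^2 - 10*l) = (-l^2 - 2*l + 15)/(-l^2 + 3*l + 10)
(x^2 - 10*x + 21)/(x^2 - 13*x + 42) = (x - 3)/(x - 6)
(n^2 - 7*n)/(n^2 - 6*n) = (n - 7)/(n - 6)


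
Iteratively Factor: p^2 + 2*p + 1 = (p + 1)*(p + 1)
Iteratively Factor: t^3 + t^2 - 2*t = (t + 2)*(t^2 - t) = (t - 1)*(t + 2)*(t)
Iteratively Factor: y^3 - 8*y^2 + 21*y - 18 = (y - 3)*(y^2 - 5*y + 6) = (y - 3)*(y - 2)*(y - 3)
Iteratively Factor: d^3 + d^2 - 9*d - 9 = (d - 3)*(d^2 + 4*d + 3) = (d - 3)*(d + 3)*(d + 1)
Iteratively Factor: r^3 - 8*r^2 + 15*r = (r - 5)*(r^2 - 3*r) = r*(r - 5)*(r - 3)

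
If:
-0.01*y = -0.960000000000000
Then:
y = 96.00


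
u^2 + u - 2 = (u - 1)*(u + 2)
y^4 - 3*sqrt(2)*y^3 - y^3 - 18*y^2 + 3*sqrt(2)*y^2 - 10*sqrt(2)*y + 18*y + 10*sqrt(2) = (y - 1)*(y - 5*sqrt(2))*(y + sqrt(2))^2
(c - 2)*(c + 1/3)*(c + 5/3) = c^3 - 31*c/9 - 10/9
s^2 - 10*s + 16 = (s - 8)*(s - 2)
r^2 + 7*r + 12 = (r + 3)*(r + 4)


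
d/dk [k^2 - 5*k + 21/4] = 2*k - 5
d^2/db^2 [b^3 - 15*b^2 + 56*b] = 6*b - 30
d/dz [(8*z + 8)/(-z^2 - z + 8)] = 8*(-z^2 - z + (z + 1)*(2*z + 1) + 8)/(z^2 + z - 8)^2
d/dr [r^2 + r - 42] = 2*r + 1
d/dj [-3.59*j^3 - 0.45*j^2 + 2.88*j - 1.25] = -10.77*j^2 - 0.9*j + 2.88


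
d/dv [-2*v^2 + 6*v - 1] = 6 - 4*v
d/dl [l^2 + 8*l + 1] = 2*l + 8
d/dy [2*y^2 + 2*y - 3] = 4*y + 2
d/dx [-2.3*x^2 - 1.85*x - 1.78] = -4.6*x - 1.85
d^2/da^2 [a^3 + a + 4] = 6*a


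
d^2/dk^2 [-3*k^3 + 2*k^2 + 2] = 4 - 18*k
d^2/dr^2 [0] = 0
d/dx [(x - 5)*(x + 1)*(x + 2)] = 3*x^2 - 4*x - 13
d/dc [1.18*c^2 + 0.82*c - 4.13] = 2.36*c + 0.82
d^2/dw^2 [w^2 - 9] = 2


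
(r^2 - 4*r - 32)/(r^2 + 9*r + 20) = (r - 8)/(r + 5)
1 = 1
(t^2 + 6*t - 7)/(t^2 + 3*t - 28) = (t - 1)/(t - 4)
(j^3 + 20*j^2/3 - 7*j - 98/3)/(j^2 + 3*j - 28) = (3*j^2 - j - 14)/(3*(j - 4))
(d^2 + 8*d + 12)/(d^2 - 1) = (d^2 + 8*d + 12)/(d^2 - 1)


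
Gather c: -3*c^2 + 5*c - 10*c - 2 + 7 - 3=-3*c^2 - 5*c + 2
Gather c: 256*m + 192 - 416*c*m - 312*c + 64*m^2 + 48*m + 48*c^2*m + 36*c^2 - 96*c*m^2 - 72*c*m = c^2*(48*m + 36) + c*(-96*m^2 - 488*m - 312) + 64*m^2 + 304*m + 192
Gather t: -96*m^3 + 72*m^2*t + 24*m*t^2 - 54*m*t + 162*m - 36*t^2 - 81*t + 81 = -96*m^3 + 162*m + t^2*(24*m - 36) + t*(72*m^2 - 54*m - 81) + 81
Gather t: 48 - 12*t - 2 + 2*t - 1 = 45 - 10*t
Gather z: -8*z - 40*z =-48*z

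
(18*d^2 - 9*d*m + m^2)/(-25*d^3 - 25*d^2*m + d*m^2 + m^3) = (-18*d^2 + 9*d*m - m^2)/(25*d^3 + 25*d^2*m - d*m^2 - m^3)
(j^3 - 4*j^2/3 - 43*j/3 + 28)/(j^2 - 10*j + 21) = (3*j^2 + 5*j - 28)/(3*(j - 7))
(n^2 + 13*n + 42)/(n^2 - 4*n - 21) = (n^2 + 13*n + 42)/(n^2 - 4*n - 21)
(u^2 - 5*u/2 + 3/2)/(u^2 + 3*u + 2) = (2*u^2 - 5*u + 3)/(2*(u^2 + 3*u + 2))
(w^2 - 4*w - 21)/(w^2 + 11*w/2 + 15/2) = 2*(w - 7)/(2*w + 5)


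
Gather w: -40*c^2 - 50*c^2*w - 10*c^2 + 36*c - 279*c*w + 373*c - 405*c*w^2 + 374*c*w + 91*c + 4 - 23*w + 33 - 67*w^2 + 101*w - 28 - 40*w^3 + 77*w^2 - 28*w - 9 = -50*c^2 + 500*c - 40*w^3 + w^2*(10 - 405*c) + w*(-50*c^2 + 95*c + 50)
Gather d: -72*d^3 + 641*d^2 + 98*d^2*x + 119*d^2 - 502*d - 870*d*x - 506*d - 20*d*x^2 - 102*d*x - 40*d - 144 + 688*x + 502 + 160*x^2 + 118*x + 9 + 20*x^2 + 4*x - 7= -72*d^3 + d^2*(98*x + 760) + d*(-20*x^2 - 972*x - 1048) + 180*x^2 + 810*x + 360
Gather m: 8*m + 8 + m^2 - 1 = m^2 + 8*m + 7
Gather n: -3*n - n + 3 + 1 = 4 - 4*n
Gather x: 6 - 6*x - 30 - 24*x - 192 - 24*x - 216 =-54*x - 432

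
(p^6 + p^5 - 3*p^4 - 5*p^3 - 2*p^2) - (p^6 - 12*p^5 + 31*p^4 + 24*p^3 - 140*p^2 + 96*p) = 13*p^5 - 34*p^4 - 29*p^3 + 138*p^2 - 96*p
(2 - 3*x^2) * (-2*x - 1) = 6*x^3 + 3*x^2 - 4*x - 2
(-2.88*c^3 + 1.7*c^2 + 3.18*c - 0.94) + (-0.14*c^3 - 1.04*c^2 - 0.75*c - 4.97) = -3.02*c^3 + 0.66*c^2 + 2.43*c - 5.91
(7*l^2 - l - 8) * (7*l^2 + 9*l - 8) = 49*l^4 + 56*l^3 - 121*l^2 - 64*l + 64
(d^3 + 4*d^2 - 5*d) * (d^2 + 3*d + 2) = d^5 + 7*d^4 + 9*d^3 - 7*d^2 - 10*d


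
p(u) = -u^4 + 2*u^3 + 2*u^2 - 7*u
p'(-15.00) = 14783.00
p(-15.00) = -56820.00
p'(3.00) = -49.00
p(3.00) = -30.00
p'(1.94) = -5.86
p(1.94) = -5.61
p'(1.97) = -6.42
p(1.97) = -5.80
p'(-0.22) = -7.55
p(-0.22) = 1.61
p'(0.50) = -4.00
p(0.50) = -2.81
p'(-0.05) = -7.18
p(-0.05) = 0.35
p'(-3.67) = 256.86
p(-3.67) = -227.65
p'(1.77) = -3.30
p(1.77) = -4.85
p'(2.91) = -43.12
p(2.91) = -25.86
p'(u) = -4*u^3 + 6*u^2 + 4*u - 7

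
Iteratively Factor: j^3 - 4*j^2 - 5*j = (j)*(j^2 - 4*j - 5) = j*(j + 1)*(j - 5)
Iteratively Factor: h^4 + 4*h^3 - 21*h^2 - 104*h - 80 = (h + 1)*(h^3 + 3*h^2 - 24*h - 80) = (h + 1)*(h + 4)*(h^2 - h - 20) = (h + 1)*(h + 4)^2*(h - 5)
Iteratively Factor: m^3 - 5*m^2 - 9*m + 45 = (m + 3)*(m^2 - 8*m + 15) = (m - 3)*(m + 3)*(m - 5)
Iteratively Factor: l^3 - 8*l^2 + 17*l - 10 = (l - 5)*(l^2 - 3*l + 2) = (l - 5)*(l - 1)*(l - 2)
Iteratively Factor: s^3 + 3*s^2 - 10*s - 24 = (s + 4)*(s^2 - s - 6) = (s + 2)*(s + 4)*(s - 3)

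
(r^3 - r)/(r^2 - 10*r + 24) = (r^3 - r)/(r^2 - 10*r + 24)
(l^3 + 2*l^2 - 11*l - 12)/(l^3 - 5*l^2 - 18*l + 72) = (l + 1)/(l - 6)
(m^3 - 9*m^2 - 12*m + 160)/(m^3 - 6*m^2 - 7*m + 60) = (m^2 - 4*m - 32)/(m^2 - m - 12)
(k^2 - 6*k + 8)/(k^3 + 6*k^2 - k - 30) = (k - 4)/(k^2 + 8*k + 15)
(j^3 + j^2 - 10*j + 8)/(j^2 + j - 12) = (j^2 - 3*j + 2)/(j - 3)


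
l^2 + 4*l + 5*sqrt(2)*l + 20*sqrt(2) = (l + 4)*(l + 5*sqrt(2))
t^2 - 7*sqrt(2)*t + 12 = (t - 6*sqrt(2))*(t - sqrt(2))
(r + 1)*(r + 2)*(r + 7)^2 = r^4 + 17*r^3 + 93*r^2 + 175*r + 98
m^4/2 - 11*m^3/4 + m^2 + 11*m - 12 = (m/2 + 1)*(m - 4)*(m - 2)*(m - 3/2)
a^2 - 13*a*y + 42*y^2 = (a - 7*y)*(a - 6*y)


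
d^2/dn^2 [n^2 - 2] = 2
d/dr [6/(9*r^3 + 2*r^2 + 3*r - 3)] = 6*(-27*r^2 - 4*r - 3)/(9*r^3 + 2*r^2 + 3*r - 3)^2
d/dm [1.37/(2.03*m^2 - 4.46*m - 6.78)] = (6.1102 - 5.5622*m)/(-2.03*m^2 + 4.46*m + 6.78)^2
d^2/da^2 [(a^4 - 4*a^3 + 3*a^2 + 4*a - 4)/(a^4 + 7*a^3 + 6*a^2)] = 2*(-11*a^4 + 24*a^3 + 120*a^2 + 96*a - 432)/(a^4*(a^3 + 18*a^2 + 108*a + 216))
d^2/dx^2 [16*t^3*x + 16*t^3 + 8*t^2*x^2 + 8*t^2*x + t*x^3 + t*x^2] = 2*t*(8*t + 3*x + 1)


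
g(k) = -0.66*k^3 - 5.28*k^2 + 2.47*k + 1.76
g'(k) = -1.98*k^2 - 10.56*k + 2.47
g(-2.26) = -23.17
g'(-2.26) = 16.22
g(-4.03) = -50.75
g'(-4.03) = 12.87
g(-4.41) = -55.21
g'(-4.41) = 10.53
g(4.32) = -139.32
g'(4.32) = -80.10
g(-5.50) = -61.74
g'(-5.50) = 0.66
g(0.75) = 0.36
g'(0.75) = -6.56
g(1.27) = -4.97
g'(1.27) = -14.13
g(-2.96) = -34.70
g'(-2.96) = 16.38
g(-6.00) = -60.58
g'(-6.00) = -5.45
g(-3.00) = -35.35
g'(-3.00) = 16.33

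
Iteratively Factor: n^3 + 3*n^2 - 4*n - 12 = (n + 2)*(n^2 + n - 6) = (n + 2)*(n + 3)*(n - 2)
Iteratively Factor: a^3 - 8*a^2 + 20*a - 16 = (a - 2)*(a^2 - 6*a + 8) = (a - 2)^2*(a - 4)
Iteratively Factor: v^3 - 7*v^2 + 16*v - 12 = (v - 3)*(v^2 - 4*v + 4) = (v - 3)*(v - 2)*(v - 2)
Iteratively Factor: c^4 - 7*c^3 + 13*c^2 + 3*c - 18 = (c - 3)*(c^3 - 4*c^2 + c + 6) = (c - 3)*(c - 2)*(c^2 - 2*c - 3) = (c - 3)*(c - 2)*(c + 1)*(c - 3)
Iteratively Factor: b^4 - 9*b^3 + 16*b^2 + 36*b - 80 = (b + 2)*(b^3 - 11*b^2 + 38*b - 40) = (b - 2)*(b + 2)*(b^2 - 9*b + 20) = (b - 5)*(b - 2)*(b + 2)*(b - 4)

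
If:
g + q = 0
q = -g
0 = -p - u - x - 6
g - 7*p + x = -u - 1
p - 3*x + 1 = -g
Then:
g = 8*x/3 - 1/3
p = x/3 - 2/3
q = 1/3 - 8*x/3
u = -4*x/3 - 16/3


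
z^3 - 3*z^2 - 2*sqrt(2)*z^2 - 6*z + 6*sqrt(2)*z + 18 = (z - 3)*(z - 3*sqrt(2))*(z + sqrt(2))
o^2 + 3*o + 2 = (o + 1)*(o + 2)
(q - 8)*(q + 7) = q^2 - q - 56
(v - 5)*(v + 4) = v^2 - v - 20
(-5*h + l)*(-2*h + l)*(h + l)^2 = 10*h^4 + 13*h^3*l - 3*h^2*l^2 - 5*h*l^3 + l^4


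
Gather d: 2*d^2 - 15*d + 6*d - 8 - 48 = 2*d^2 - 9*d - 56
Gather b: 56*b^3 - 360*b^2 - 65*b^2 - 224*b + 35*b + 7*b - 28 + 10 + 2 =56*b^3 - 425*b^2 - 182*b - 16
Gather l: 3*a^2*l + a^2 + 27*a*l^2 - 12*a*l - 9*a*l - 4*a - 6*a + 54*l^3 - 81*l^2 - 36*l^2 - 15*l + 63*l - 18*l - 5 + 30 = a^2 - 10*a + 54*l^3 + l^2*(27*a - 117) + l*(3*a^2 - 21*a + 30) + 25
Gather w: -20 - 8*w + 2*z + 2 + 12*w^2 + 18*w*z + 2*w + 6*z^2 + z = 12*w^2 + w*(18*z - 6) + 6*z^2 + 3*z - 18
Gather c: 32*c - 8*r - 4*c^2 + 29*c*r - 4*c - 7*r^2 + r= -4*c^2 + c*(29*r + 28) - 7*r^2 - 7*r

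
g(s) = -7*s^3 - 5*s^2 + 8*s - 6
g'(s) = -21*s^2 - 10*s + 8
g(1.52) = -29.97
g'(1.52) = -55.72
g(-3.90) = 301.98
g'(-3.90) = -272.41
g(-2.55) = 57.16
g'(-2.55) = -103.05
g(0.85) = -7.11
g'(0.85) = -15.67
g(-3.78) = 270.39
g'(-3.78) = -254.26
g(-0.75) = -11.86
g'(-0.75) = 3.69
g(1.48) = -27.80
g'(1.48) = -52.80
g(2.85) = -185.86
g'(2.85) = -191.07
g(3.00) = -216.00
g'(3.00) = -211.00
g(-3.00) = 114.00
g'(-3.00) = -151.00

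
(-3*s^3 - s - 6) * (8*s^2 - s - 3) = -24*s^5 + 3*s^4 + s^3 - 47*s^2 + 9*s + 18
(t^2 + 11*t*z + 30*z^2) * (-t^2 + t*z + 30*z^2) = -t^4 - 10*t^3*z + 11*t^2*z^2 + 360*t*z^3 + 900*z^4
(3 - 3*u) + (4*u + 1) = u + 4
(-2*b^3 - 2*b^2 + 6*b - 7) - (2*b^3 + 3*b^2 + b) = -4*b^3 - 5*b^2 + 5*b - 7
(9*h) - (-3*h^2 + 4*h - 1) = 3*h^2 + 5*h + 1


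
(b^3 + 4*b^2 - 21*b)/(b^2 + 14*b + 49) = b*(b - 3)/(b + 7)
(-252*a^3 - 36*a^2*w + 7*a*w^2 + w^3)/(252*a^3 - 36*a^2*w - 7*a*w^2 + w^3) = (7*a + w)/(-7*a + w)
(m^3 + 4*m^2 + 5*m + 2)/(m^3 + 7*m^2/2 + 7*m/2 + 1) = 2*(m + 1)/(2*m + 1)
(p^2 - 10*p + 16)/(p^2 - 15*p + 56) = (p - 2)/(p - 7)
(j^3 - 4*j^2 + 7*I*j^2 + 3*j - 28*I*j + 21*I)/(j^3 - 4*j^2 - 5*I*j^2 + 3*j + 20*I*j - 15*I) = (j + 7*I)/(j - 5*I)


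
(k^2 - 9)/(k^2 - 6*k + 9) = (k + 3)/(k - 3)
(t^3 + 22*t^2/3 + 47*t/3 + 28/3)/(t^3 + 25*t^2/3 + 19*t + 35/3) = (t + 4)/(t + 5)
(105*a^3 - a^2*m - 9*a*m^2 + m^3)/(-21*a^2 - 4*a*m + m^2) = -5*a + m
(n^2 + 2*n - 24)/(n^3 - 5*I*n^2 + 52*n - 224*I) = (n^2 + 2*n - 24)/(n^3 - 5*I*n^2 + 52*n - 224*I)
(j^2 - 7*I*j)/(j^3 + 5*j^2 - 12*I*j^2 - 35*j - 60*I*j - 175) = j/(j^2 + 5*j*(1 - I) - 25*I)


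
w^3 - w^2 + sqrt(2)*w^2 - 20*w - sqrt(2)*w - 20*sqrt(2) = (w - 5)*(w + 4)*(w + sqrt(2))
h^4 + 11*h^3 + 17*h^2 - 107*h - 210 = (h - 3)*(h + 2)*(h + 5)*(h + 7)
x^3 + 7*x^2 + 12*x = x*(x + 3)*(x + 4)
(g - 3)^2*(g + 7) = g^3 + g^2 - 33*g + 63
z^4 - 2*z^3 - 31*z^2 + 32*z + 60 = (z - 6)*(z - 2)*(z + 1)*(z + 5)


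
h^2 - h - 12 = (h - 4)*(h + 3)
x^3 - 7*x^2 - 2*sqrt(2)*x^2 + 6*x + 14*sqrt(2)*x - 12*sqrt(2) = (x - 6)*(x - 1)*(x - 2*sqrt(2))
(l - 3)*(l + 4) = l^2 + l - 12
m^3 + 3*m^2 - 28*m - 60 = (m - 5)*(m + 2)*(m + 6)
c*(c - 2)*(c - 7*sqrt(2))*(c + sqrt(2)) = c^4 - 6*sqrt(2)*c^3 - 2*c^3 - 14*c^2 + 12*sqrt(2)*c^2 + 28*c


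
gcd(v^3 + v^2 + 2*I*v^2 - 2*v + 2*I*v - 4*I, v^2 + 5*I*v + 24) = 1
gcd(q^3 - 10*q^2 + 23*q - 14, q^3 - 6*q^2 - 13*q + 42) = q^2 - 9*q + 14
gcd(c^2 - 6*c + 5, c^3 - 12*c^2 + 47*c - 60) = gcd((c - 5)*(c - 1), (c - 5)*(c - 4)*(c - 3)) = c - 5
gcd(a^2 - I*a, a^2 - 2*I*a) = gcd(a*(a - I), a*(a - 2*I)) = a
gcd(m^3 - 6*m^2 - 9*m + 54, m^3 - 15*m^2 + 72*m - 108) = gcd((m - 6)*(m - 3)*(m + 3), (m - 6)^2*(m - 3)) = m^2 - 9*m + 18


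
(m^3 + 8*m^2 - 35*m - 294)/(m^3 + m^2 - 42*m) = (m + 7)/m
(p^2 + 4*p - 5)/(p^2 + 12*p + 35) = (p - 1)/(p + 7)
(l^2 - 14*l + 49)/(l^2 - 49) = (l - 7)/(l + 7)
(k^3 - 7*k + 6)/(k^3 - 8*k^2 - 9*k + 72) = (k^2 - 3*k + 2)/(k^2 - 11*k + 24)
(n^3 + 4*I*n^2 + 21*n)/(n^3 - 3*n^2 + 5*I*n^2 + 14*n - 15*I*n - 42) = n*(n - 3*I)/(n^2 - n*(3 + 2*I) + 6*I)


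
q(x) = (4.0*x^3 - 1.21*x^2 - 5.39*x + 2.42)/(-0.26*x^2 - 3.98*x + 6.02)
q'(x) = (0.52*x + 3.98)*(4.0*x^3 - 1.21*x^2 - 5.39*x + 2.42)/(-0.26*x^2 - 3.98*x + 6.02)^2 + (12.0*x^2 - 2.42*x - 5.39)/(-0.26*x^2 - 3.98*x + 6.02) = (-1.04*x^4 - 31.84*x^3 + 75.6544*x^2 - 13.31*x - 22.8162)/(0.0676*x^4 + 2.0696*x^3 + 12.71*x^2 - 47.9192*x + 36.2404)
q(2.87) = -9.48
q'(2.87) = -4.59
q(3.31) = -11.64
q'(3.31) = -5.17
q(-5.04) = -26.35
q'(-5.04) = 14.16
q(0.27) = 0.19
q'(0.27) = -0.89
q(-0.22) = 0.51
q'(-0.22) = -0.34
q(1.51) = -9.09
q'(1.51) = 42.88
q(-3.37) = -8.87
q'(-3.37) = 7.24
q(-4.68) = -21.57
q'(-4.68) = 12.42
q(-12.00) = -429.57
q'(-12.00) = 166.61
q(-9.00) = -142.59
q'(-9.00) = 52.37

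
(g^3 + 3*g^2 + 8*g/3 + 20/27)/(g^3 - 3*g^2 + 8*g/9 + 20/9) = (9*g^2 + 21*g + 10)/(3*(3*g^2 - 11*g + 10))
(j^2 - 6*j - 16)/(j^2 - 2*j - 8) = (j - 8)/(j - 4)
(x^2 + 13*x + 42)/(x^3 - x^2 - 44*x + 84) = (x + 6)/(x^2 - 8*x + 12)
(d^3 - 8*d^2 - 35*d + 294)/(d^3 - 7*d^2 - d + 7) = (d^2 - d - 42)/(d^2 - 1)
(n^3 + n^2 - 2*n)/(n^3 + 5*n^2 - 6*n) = (n + 2)/(n + 6)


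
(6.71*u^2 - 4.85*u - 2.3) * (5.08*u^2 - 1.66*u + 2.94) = 34.0868*u^4 - 35.7766*u^3 + 16.0944*u^2 - 10.441*u - 6.762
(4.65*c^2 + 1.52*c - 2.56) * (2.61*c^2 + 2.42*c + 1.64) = 12.1365*c^4 + 15.2202*c^3 + 4.6228*c^2 - 3.7024*c - 4.1984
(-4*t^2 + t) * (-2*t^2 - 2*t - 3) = 8*t^4 + 6*t^3 + 10*t^2 - 3*t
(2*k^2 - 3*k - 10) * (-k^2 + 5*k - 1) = -2*k^4 + 13*k^3 - 7*k^2 - 47*k + 10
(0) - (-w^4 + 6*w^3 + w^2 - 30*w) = w^4 - 6*w^3 - w^2 + 30*w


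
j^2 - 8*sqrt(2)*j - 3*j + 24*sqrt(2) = (j - 3)*(j - 8*sqrt(2))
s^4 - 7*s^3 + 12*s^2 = s^2*(s - 4)*(s - 3)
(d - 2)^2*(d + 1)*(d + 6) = d^4 + 3*d^3 - 18*d^2 + 4*d + 24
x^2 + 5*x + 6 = (x + 2)*(x + 3)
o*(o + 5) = o^2 + 5*o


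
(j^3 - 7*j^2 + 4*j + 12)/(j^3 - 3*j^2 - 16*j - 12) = (j - 2)/(j + 2)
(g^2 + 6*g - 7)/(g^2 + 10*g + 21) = (g - 1)/(g + 3)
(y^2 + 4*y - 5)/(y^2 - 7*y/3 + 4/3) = 3*(y + 5)/(3*y - 4)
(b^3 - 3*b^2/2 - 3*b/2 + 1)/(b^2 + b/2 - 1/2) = b - 2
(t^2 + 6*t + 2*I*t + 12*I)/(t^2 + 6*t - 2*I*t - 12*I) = (t + 2*I)/(t - 2*I)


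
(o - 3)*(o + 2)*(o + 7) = o^3 + 6*o^2 - 13*o - 42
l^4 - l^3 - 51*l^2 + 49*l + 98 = (l - 7)*(l - 2)*(l + 1)*(l + 7)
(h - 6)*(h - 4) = h^2 - 10*h + 24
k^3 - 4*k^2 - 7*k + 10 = (k - 5)*(k - 1)*(k + 2)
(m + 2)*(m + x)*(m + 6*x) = m^3 + 7*m^2*x + 2*m^2 + 6*m*x^2 + 14*m*x + 12*x^2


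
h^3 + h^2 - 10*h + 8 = (h - 2)*(h - 1)*(h + 4)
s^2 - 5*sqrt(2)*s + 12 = (s - 3*sqrt(2))*(s - 2*sqrt(2))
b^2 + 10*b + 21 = (b + 3)*(b + 7)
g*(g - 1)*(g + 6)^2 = g^4 + 11*g^3 + 24*g^2 - 36*g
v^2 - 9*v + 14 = (v - 7)*(v - 2)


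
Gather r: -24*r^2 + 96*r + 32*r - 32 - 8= -24*r^2 + 128*r - 40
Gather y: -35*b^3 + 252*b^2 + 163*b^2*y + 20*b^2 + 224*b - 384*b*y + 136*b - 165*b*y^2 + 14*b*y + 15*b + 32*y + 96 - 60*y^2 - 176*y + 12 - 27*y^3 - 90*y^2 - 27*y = -35*b^3 + 272*b^2 + 375*b - 27*y^3 + y^2*(-165*b - 150) + y*(163*b^2 - 370*b - 171) + 108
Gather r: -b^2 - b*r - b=-b^2 - b*r - b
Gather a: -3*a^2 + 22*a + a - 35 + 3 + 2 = -3*a^2 + 23*a - 30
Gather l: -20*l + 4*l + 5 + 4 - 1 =8 - 16*l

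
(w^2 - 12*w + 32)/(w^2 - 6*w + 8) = (w - 8)/(w - 2)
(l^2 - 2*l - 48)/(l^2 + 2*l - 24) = (l - 8)/(l - 4)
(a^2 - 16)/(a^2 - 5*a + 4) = (a + 4)/(a - 1)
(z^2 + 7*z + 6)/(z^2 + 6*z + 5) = (z + 6)/(z + 5)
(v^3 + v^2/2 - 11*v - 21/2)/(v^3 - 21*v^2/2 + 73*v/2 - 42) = (v^2 + 4*v + 3)/(v^2 - 7*v + 12)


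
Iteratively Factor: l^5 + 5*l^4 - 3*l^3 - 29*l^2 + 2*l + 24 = (l + 3)*(l^4 + 2*l^3 - 9*l^2 - 2*l + 8) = (l - 2)*(l + 3)*(l^3 + 4*l^2 - l - 4) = (l - 2)*(l + 3)*(l + 4)*(l^2 - 1) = (l - 2)*(l - 1)*(l + 3)*(l + 4)*(l + 1)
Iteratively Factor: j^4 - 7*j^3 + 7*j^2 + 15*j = (j - 3)*(j^3 - 4*j^2 - 5*j) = (j - 5)*(j - 3)*(j^2 + j) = (j - 5)*(j - 3)*(j + 1)*(j)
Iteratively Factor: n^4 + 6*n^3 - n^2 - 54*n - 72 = (n + 4)*(n^3 + 2*n^2 - 9*n - 18) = (n - 3)*(n + 4)*(n^2 + 5*n + 6) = (n - 3)*(n + 2)*(n + 4)*(n + 3)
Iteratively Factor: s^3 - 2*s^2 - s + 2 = (s - 2)*(s^2 - 1) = (s - 2)*(s + 1)*(s - 1)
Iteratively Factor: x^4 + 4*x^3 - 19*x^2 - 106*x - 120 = (x + 3)*(x^3 + x^2 - 22*x - 40) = (x + 2)*(x + 3)*(x^2 - x - 20) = (x - 5)*(x + 2)*(x + 3)*(x + 4)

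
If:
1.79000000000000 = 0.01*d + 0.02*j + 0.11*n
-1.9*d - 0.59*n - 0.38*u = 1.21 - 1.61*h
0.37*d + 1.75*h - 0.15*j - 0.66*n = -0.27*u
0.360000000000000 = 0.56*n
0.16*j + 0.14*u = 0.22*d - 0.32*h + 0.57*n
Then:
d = 24.30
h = 12.59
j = 73.81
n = 0.64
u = -72.34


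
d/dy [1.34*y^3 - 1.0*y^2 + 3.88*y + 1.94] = 4.02*y^2 - 2.0*y + 3.88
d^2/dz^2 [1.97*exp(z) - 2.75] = 1.97*exp(z)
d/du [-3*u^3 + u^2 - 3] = u*(2 - 9*u)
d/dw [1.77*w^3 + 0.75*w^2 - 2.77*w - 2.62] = 5.31*w^2 + 1.5*w - 2.77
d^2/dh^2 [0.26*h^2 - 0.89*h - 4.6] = 0.520000000000000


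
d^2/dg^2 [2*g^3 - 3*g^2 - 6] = 12*g - 6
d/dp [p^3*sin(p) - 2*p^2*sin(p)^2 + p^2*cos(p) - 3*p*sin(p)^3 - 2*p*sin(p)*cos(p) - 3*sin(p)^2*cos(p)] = p^3*cos(p) + 2*p^2*sin(p) - 2*p^2*sin(2*p) - p*cos(p)/4 + 9*p*cos(3*p)/4 - 2*p - 3*sin(p)/2 - sin(2*p) - 3*sin(3*p)/2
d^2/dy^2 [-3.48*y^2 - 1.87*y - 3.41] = -6.96000000000000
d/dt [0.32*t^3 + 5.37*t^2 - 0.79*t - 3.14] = 0.96*t^2 + 10.74*t - 0.79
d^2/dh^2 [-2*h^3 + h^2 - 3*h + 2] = 2 - 12*h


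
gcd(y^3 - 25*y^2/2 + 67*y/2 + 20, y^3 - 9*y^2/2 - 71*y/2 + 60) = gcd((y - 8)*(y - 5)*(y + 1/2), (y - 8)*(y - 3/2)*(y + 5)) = y - 8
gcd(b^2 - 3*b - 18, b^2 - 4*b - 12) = b - 6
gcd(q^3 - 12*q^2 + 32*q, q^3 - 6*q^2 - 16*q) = q^2 - 8*q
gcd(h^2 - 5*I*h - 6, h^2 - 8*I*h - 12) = h - 2*I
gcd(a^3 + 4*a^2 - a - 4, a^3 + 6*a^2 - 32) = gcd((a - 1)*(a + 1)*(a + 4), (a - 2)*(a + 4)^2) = a + 4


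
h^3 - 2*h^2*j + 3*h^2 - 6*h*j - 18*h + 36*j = (h - 3)*(h + 6)*(h - 2*j)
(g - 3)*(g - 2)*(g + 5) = g^3 - 19*g + 30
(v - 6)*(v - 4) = v^2 - 10*v + 24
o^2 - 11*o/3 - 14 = (o - 6)*(o + 7/3)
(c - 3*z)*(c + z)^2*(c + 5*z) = c^4 + 4*c^3*z - 10*c^2*z^2 - 28*c*z^3 - 15*z^4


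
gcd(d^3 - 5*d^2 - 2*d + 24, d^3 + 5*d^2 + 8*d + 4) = d + 2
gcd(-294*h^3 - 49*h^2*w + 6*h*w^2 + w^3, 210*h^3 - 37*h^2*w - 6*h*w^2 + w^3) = -42*h^2 - h*w + w^2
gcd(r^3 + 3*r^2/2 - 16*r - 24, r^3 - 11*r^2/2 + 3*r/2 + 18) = r^2 - 5*r/2 - 6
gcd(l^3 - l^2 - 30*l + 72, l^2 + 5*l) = 1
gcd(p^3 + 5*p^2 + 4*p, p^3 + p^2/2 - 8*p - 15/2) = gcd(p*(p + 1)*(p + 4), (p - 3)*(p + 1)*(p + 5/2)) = p + 1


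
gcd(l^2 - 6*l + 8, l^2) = 1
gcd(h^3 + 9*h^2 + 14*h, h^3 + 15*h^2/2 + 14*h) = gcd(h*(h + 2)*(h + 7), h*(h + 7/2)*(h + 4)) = h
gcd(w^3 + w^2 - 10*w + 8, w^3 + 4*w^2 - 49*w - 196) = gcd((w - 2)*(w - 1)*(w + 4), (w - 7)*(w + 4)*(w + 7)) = w + 4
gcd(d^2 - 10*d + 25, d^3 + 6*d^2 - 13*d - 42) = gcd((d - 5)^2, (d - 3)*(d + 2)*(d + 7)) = 1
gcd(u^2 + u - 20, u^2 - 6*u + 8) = u - 4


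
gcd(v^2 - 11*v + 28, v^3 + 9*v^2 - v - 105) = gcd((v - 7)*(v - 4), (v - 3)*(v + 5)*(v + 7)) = 1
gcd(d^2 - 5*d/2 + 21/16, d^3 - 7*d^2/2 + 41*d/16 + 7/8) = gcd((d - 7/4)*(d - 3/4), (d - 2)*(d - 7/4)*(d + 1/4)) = d - 7/4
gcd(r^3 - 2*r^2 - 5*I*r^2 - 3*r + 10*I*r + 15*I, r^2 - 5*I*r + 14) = 1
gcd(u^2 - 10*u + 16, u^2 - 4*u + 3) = 1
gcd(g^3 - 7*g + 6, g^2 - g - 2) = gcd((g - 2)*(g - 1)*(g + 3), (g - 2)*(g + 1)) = g - 2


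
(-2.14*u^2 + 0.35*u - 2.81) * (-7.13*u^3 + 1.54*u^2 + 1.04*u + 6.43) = 15.2582*u^5 - 5.7911*u^4 + 18.3487*u^3 - 17.7236*u^2 - 0.6719*u - 18.0683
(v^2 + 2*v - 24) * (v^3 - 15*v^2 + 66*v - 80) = v^5 - 13*v^4 + 12*v^3 + 412*v^2 - 1744*v + 1920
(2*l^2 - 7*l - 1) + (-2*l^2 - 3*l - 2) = -10*l - 3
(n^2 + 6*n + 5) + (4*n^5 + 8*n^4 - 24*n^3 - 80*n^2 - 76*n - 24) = 4*n^5 + 8*n^4 - 24*n^3 - 79*n^2 - 70*n - 19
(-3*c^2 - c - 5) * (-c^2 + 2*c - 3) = 3*c^4 - 5*c^3 + 12*c^2 - 7*c + 15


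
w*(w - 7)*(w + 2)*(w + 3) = w^4 - 2*w^3 - 29*w^2 - 42*w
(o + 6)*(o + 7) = o^2 + 13*o + 42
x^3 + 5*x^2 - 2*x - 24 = (x - 2)*(x + 3)*(x + 4)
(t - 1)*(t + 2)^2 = t^3 + 3*t^2 - 4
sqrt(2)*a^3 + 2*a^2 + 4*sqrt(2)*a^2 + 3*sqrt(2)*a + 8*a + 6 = (a + 3)*(a + sqrt(2))*(sqrt(2)*a + sqrt(2))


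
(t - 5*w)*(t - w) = t^2 - 6*t*w + 5*w^2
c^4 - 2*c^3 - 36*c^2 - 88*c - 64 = (c - 8)*(c + 2)^3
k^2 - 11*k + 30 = (k - 6)*(k - 5)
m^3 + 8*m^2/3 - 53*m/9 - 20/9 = (m - 5/3)*(m + 1/3)*(m + 4)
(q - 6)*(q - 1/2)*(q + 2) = q^3 - 9*q^2/2 - 10*q + 6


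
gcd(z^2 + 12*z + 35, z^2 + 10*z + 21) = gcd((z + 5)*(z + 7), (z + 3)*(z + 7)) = z + 7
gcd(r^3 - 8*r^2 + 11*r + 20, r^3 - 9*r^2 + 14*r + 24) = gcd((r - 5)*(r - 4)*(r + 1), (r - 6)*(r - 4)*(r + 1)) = r^2 - 3*r - 4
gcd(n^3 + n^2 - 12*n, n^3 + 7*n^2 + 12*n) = n^2 + 4*n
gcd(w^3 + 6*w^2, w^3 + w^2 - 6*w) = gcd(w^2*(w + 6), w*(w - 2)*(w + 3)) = w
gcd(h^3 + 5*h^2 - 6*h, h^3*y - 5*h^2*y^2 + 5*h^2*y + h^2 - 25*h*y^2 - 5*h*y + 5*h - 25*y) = 1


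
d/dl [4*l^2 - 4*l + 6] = 8*l - 4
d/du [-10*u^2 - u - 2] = -20*u - 1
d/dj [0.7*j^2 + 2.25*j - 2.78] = 1.4*j + 2.25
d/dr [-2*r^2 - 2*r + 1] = -4*r - 2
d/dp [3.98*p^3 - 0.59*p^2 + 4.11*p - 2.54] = 11.94*p^2 - 1.18*p + 4.11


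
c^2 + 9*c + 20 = (c + 4)*(c + 5)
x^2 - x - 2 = (x - 2)*(x + 1)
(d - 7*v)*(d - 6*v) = d^2 - 13*d*v + 42*v^2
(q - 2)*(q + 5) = q^2 + 3*q - 10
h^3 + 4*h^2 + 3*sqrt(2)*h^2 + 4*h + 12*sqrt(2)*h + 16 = (h + 4)*(h + sqrt(2))*(h + 2*sqrt(2))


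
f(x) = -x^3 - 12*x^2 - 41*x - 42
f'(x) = -3*x^2 - 24*x - 41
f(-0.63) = -20.68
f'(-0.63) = -27.07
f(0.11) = -46.66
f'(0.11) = -43.68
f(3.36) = -353.17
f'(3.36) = -155.51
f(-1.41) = -5.24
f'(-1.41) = -13.12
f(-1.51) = -4.01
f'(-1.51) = -11.60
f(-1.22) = -8.02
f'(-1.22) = -16.19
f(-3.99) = -5.93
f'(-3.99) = 7.00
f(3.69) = -406.93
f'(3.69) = -170.41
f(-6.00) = -12.00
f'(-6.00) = -5.00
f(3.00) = -300.00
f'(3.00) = -140.00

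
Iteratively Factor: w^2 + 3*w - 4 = (w + 4)*(w - 1)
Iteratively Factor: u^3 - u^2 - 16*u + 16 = (u + 4)*(u^2 - 5*u + 4) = (u - 4)*(u + 4)*(u - 1)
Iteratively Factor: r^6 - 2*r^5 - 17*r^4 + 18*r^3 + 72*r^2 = (r - 3)*(r^5 + r^4 - 14*r^3 - 24*r^2) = (r - 3)*(r + 3)*(r^4 - 2*r^3 - 8*r^2) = r*(r - 3)*(r + 3)*(r^3 - 2*r^2 - 8*r) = r*(r - 4)*(r - 3)*(r + 3)*(r^2 + 2*r) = r^2*(r - 4)*(r - 3)*(r + 3)*(r + 2)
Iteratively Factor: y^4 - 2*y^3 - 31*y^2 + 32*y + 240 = (y - 5)*(y^3 + 3*y^2 - 16*y - 48) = (y - 5)*(y + 4)*(y^2 - y - 12) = (y - 5)*(y - 4)*(y + 4)*(y + 3)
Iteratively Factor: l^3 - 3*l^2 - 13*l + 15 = (l - 5)*(l^2 + 2*l - 3) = (l - 5)*(l - 1)*(l + 3)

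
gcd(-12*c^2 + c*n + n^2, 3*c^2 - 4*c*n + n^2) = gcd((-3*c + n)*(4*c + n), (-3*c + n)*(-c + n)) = 3*c - n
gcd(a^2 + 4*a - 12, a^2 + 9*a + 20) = 1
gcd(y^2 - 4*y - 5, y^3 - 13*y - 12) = y + 1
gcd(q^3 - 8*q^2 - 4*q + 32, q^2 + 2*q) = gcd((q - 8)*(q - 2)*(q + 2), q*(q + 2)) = q + 2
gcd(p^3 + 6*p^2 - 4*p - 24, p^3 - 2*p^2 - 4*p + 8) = p^2 - 4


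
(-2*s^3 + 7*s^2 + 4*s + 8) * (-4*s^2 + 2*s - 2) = 8*s^5 - 32*s^4 + 2*s^3 - 38*s^2 + 8*s - 16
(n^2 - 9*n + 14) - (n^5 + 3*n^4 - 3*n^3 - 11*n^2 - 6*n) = -n^5 - 3*n^4 + 3*n^3 + 12*n^2 - 3*n + 14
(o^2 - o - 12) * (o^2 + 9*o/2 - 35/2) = o^4 + 7*o^3/2 - 34*o^2 - 73*o/2 + 210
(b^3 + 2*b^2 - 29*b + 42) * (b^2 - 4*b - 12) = b^5 - 2*b^4 - 49*b^3 + 134*b^2 + 180*b - 504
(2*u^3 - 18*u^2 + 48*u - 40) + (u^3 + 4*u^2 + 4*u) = 3*u^3 - 14*u^2 + 52*u - 40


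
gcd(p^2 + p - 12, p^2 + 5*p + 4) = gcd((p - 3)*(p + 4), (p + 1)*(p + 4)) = p + 4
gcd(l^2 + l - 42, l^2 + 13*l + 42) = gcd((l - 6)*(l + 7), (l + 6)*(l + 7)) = l + 7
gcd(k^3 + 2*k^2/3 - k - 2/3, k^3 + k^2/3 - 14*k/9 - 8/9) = k^2 + 5*k/3 + 2/3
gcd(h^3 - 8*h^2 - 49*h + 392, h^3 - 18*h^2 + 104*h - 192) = h - 8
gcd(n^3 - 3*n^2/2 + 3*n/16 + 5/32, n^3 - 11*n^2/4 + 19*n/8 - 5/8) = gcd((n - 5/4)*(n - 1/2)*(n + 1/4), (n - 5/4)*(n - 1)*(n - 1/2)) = n^2 - 7*n/4 + 5/8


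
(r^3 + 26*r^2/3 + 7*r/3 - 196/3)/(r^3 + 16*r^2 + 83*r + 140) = (r - 7/3)/(r + 5)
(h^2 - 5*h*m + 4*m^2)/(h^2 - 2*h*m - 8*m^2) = (h - m)/(h + 2*m)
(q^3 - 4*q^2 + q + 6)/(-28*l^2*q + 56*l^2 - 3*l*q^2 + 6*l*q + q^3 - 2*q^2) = (q^2 - 2*q - 3)/(-28*l^2 - 3*l*q + q^2)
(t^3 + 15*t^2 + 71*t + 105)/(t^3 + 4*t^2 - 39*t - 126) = (t + 5)/(t - 6)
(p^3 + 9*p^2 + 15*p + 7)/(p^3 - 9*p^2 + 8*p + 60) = (p^3 + 9*p^2 + 15*p + 7)/(p^3 - 9*p^2 + 8*p + 60)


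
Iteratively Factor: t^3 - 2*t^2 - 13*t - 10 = (t + 1)*(t^2 - 3*t - 10) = (t + 1)*(t + 2)*(t - 5)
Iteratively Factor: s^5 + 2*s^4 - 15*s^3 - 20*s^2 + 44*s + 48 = (s - 3)*(s^4 + 5*s^3 - 20*s - 16) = (s - 3)*(s + 1)*(s^3 + 4*s^2 - 4*s - 16) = (s - 3)*(s + 1)*(s + 2)*(s^2 + 2*s - 8) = (s - 3)*(s - 2)*(s + 1)*(s + 2)*(s + 4)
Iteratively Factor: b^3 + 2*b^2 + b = (b + 1)*(b^2 + b) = b*(b + 1)*(b + 1)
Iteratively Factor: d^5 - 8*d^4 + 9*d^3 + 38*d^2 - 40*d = (d - 5)*(d^4 - 3*d^3 - 6*d^2 + 8*d) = (d - 5)*(d - 1)*(d^3 - 2*d^2 - 8*d) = (d - 5)*(d - 1)*(d + 2)*(d^2 - 4*d) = d*(d - 5)*(d - 1)*(d + 2)*(d - 4)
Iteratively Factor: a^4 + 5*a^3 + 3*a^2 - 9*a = (a + 3)*(a^3 + 2*a^2 - 3*a) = (a - 1)*(a + 3)*(a^2 + 3*a) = a*(a - 1)*(a + 3)*(a + 3)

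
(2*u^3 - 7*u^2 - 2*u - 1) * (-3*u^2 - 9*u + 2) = -6*u^5 + 3*u^4 + 73*u^3 + 7*u^2 + 5*u - 2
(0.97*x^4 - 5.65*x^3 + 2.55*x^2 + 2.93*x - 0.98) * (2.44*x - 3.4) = 2.3668*x^5 - 17.084*x^4 + 25.432*x^3 - 1.5208*x^2 - 12.3532*x + 3.332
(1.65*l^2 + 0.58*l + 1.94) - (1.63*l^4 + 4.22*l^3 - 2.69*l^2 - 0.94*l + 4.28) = -1.63*l^4 - 4.22*l^3 + 4.34*l^2 + 1.52*l - 2.34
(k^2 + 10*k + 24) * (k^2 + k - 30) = k^4 + 11*k^3 + 4*k^2 - 276*k - 720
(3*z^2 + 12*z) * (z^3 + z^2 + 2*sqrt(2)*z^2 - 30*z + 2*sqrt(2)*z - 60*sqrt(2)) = 3*z^5 + 6*sqrt(2)*z^4 + 15*z^4 - 78*z^3 + 30*sqrt(2)*z^3 - 360*z^2 - 156*sqrt(2)*z^2 - 720*sqrt(2)*z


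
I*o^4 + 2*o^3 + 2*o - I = (o - I)^2*(o + I)*(I*o + 1)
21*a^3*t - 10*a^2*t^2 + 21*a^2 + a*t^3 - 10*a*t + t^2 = (-7*a + t)*(-3*a + t)*(a*t + 1)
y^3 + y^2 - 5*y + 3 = (y - 1)^2*(y + 3)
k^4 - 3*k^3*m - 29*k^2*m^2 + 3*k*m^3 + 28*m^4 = (k - 7*m)*(k - m)*(k + m)*(k + 4*m)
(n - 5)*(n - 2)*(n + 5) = n^3 - 2*n^2 - 25*n + 50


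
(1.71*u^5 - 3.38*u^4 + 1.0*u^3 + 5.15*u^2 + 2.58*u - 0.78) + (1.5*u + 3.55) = 1.71*u^5 - 3.38*u^4 + 1.0*u^3 + 5.15*u^2 + 4.08*u + 2.77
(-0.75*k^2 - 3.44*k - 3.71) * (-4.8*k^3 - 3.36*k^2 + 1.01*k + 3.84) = 3.6*k^5 + 19.032*k^4 + 28.6089*k^3 + 6.1112*k^2 - 16.9567*k - 14.2464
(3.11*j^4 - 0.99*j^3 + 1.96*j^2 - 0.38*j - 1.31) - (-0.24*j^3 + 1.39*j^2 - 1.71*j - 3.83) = 3.11*j^4 - 0.75*j^3 + 0.57*j^2 + 1.33*j + 2.52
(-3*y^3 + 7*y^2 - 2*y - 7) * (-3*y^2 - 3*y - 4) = 9*y^5 - 12*y^4 - 3*y^3 - y^2 + 29*y + 28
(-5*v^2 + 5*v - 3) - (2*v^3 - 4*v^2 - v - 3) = -2*v^3 - v^2 + 6*v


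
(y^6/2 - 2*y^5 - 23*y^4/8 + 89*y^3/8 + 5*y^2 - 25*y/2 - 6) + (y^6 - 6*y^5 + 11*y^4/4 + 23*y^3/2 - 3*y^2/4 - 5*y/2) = 3*y^6/2 - 8*y^5 - y^4/8 + 181*y^3/8 + 17*y^2/4 - 15*y - 6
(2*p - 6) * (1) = 2*p - 6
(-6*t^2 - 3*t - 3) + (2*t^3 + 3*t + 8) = 2*t^3 - 6*t^2 + 5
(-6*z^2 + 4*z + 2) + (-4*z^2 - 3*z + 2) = -10*z^2 + z + 4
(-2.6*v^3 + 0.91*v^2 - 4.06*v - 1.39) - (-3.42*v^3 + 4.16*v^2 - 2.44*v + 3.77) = 0.82*v^3 - 3.25*v^2 - 1.62*v - 5.16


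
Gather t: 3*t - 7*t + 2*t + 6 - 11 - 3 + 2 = -2*t - 6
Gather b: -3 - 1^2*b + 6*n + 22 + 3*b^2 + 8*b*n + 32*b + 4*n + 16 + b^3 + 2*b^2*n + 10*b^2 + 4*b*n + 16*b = b^3 + b^2*(2*n + 13) + b*(12*n + 47) + 10*n + 35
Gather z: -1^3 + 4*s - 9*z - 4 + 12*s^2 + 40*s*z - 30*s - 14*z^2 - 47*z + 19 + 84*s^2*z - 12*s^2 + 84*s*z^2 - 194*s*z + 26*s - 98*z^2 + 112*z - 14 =z^2*(84*s - 112) + z*(84*s^2 - 154*s + 56)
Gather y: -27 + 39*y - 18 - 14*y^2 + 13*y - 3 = -14*y^2 + 52*y - 48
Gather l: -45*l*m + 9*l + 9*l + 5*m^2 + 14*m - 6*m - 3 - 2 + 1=l*(18 - 45*m) + 5*m^2 + 8*m - 4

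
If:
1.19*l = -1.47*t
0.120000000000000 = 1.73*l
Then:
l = 0.07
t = -0.06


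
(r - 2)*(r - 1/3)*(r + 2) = r^3 - r^2/3 - 4*r + 4/3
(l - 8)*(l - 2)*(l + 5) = l^3 - 5*l^2 - 34*l + 80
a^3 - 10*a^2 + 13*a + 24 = (a - 8)*(a - 3)*(a + 1)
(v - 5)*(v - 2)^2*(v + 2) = v^4 - 7*v^3 + 6*v^2 + 28*v - 40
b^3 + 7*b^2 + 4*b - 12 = (b - 1)*(b + 2)*(b + 6)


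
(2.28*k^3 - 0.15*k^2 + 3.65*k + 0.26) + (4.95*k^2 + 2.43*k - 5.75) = 2.28*k^3 + 4.8*k^2 + 6.08*k - 5.49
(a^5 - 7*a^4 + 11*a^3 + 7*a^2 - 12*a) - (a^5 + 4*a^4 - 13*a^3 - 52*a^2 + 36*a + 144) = -11*a^4 + 24*a^3 + 59*a^2 - 48*a - 144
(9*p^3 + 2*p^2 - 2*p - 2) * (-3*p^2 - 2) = -27*p^5 - 6*p^4 - 12*p^3 + 2*p^2 + 4*p + 4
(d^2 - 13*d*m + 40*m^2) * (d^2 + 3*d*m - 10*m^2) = d^4 - 10*d^3*m - 9*d^2*m^2 + 250*d*m^3 - 400*m^4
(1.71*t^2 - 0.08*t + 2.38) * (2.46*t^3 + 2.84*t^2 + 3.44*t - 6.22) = 4.2066*t^5 + 4.6596*t^4 + 11.51*t^3 - 4.1522*t^2 + 8.6848*t - 14.8036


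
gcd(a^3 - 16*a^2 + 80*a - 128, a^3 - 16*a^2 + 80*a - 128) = a^3 - 16*a^2 + 80*a - 128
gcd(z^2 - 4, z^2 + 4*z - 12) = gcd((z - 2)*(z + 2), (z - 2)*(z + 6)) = z - 2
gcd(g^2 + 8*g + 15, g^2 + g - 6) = g + 3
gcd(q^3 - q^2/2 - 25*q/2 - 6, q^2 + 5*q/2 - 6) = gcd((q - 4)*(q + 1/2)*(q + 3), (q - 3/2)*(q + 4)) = 1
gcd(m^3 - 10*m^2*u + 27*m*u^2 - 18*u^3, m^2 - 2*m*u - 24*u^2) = -m + 6*u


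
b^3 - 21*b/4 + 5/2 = (b - 2)*(b - 1/2)*(b + 5/2)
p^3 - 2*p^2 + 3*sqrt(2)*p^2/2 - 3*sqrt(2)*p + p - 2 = (p - 2)*(p + sqrt(2)/2)*(p + sqrt(2))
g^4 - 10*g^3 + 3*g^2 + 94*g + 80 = (g - 8)*(g - 5)*(g + 1)*(g + 2)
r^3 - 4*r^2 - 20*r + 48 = (r - 6)*(r - 2)*(r + 4)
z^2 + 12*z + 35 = (z + 5)*(z + 7)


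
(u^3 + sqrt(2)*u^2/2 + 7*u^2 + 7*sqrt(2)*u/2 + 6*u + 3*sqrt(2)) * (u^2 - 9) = u^5 + sqrt(2)*u^4/2 + 7*u^4 - 3*u^3 + 7*sqrt(2)*u^3/2 - 63*u^2 - 3*sqrt(2)*u^2/2 - 54*u - 63*sqrt(2)*u/2 - 27*sqrt(2)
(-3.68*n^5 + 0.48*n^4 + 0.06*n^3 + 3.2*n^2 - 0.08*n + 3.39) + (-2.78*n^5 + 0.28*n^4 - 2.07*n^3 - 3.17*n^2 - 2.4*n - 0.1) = -6.46*n^5 + 0.76*n^4 - 2.01*n^3 + 0.0300000000000002*n^2 - 2.48*n + 3.29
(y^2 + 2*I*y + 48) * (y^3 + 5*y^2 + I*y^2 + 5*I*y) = y^5 + 5*y^4 + 3*I*y^4 + 46*y^3 + 15*I*y^3 + 230*y^2 + 48*I*y^2 + 240*I*y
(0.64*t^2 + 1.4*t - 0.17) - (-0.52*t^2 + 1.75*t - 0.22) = 1.16*t^2 - 0.35*t + 0.05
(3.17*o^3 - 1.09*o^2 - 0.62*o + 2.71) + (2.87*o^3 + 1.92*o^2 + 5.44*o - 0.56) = 6.04*o^3 + 0.83*o^2 + 4.82*o + 2.15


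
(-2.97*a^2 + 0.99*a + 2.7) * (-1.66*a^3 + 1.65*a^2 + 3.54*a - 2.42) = 4.9302*a^5 - 6.5439*a^4 - 13.3623*a^3 + 15.147*a^2 + 7.1622*a - 6.534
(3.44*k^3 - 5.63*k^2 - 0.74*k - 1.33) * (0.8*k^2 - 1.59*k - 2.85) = 2.752*k^5 - 9.9736*k^4 - 1.4443*k^3 + 16.1581*k^2 + 4.2237*k + 3.7905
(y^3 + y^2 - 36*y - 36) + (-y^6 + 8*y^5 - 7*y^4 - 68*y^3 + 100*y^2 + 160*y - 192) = -y^6 + 8*y^5 - 7*y^4 - 67*y^3 + 101*y^2 + 124*y - 228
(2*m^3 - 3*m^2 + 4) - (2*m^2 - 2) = 2*m^3 - 5*m^2 + 6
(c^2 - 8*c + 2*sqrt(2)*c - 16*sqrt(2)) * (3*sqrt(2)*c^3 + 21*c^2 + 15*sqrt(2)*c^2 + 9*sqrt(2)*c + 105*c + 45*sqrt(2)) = 3*sqrt(2)*c^5 - 9*sqrt(2)*c^4 + 33*c^4 - 99*c^3 - 69*sqrt(2)*c^3 - 1284*c^2 - 153*sqrt(2)*c^2 - 2040*sqrt(2)*c - 108*c - 1440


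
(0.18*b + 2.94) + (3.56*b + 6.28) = 3.74*b + 9.22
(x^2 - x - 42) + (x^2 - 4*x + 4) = 2*x^2 - 5*x - 38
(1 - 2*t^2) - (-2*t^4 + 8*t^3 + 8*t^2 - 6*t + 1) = 2*t^4 - 8*t^3 - 10*t^2 + 6*t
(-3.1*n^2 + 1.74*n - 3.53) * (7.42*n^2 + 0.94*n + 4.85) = -23.002*n^4 + 9.9968*n^3 - 39.592*n^2 + 5.1208*n - 17.1205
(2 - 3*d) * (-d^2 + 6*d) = 3*d^3 - 20*d^2 + 12*d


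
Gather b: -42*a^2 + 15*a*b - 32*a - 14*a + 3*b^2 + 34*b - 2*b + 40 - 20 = -42*a^2 - 46*a + 3*b^2 + b*(15*a + 32) + 20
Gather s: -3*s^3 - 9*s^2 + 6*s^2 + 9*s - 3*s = -3*s^3 - 3*s^2 + 6*s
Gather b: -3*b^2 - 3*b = -3*b^2 - 3*b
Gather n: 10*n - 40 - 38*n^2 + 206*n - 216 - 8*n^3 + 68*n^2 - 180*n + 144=-8*n^3 + 30*n^2 + 36*n - 112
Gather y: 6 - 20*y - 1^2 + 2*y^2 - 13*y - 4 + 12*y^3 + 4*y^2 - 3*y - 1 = 12*y^3 + 6*y^2 - 36*y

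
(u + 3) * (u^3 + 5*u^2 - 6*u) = u^4 + 8*u^3 + 9*u^2 - 18*u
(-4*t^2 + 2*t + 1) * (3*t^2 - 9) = -12*t^4 + 6*t^3 + 39*t^2 - 18*t - 9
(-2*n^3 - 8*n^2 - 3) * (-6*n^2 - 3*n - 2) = 12*n^5 + 54*n^4 + 28*n^3 + 34*n^2 + 9*n + 6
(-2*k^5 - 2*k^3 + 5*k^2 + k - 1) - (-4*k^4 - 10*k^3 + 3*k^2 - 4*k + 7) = -2*k^5 + 4*k^4 + 8*k^3 + 2*k^2 + 5*k - 8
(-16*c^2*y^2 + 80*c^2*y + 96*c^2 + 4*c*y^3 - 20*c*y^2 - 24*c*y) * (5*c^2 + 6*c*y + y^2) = -80*c^4*y^2 + 400*c^4*y + 480*c^4 - 76*c^3*y^3 + 380*c^3*y^2 + 456*c^3*y + 8*c^2*y^4 - 40*c^2*y^3 - 48*c^2*y^2 + 4*c*y^5 - 20*c*y^4 - 24*c*y^3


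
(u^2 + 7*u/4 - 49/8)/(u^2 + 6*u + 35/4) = (4*u - 7)/(2*(2*u + 5))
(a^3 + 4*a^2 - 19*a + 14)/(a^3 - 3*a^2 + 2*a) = (a + 7)/a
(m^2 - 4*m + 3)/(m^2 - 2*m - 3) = (m - 1)/(m + 1)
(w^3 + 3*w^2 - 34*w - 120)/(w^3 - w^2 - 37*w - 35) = (w^2 - 2*w - 24)/(w^2 - 6*w - 7)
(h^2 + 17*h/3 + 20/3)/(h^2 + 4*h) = (h + 5/3)/h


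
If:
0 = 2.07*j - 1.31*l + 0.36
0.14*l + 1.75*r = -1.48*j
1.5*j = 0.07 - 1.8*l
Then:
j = -0.10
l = 0.12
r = 0.07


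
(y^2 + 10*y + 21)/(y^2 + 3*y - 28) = (y + 3)/(y - 4)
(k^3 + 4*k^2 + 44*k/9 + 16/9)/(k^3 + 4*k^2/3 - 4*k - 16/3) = (k + 2/3)/(k - 2)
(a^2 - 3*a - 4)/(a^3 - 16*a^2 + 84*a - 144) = (a + 1)/(a^2 - 12*a + 36)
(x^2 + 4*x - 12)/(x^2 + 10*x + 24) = (x - 2)/(x + 4)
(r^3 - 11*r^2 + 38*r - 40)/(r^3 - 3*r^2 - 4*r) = (r^2 - 7*r + 10)/(r*(r + 1))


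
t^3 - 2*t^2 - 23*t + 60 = (t - 4)*(t - 3)*(t + 5)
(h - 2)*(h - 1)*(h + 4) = h^3 + h^2 - 10*h + 8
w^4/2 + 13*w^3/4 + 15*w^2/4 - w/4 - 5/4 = (w/2 + 1/2)*(w - 1/2)*(w + 1)*(w + 5)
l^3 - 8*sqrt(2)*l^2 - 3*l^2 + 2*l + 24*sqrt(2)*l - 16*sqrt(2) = (l - 2)*(l - 1)*(l - 8*sqrt(2))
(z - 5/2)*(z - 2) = z^2 - 9*z/2 + 5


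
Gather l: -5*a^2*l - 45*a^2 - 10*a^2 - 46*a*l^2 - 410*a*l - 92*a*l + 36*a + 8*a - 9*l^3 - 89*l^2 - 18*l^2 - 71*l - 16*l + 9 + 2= -55*a^2 + 44*a - 9*l^3 + l^2*(-46*a - 107) + l*(-5*a^2 - 502*a - 87) + 11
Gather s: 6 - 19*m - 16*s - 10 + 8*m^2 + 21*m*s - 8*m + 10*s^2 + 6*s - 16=8*m^2 - 27*m + 10*s^2 + s*(21*m - 10) - 20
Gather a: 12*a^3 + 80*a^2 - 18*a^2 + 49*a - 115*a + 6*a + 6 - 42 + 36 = 12*a^3 + 62*a^2 - 60*a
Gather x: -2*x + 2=2 - 2*x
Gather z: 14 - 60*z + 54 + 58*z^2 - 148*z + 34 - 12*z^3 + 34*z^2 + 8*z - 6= -12*z^3 + 92*z^2 - 200*z + 96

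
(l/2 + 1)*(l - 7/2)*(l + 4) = l^3/2 + 5*l^2/4 - 13*l/2 - 14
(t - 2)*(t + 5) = t^2 + 3*t - 10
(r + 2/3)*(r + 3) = r^2 + 11*r/3 + 2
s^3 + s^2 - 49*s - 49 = (s - 7)*(s + 1)*(s + 7)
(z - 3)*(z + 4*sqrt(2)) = z^2 - 3*z + 4*sqrt(2)*z - 12*sqrt(2)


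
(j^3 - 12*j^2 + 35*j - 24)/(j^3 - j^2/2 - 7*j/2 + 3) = 2*(j^2 - 11*j + 24)/(2*j^2 + j - 6)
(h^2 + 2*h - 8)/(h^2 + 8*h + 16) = (h - 2)/(h + 4)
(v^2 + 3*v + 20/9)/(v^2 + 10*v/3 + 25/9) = (3*v + 4)/(3*v + 5)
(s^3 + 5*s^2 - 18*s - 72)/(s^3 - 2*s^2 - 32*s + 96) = (s + 3)/(s - 4)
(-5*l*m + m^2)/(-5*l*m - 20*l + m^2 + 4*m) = m/(m + 4)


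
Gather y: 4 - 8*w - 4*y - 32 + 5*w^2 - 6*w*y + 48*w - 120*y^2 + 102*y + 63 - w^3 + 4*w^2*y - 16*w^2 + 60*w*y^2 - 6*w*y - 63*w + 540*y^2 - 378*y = -w^3 - 11*w^2 - 23*w + y^2*(60*w + 420) + y*(4*w^2 - 12*w - 280) + 35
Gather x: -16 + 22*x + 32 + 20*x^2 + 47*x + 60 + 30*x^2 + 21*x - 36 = 50*x^2 + 90*x + 40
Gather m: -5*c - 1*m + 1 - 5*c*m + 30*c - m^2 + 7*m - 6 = 25*c - m^2 + m*(6 - 5*c) - 5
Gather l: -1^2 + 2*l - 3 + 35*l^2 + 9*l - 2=35*l^2 + 11*l - 6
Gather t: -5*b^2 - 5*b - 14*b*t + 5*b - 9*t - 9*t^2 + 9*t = -5*b^2 - 14*b*t - 9*t^2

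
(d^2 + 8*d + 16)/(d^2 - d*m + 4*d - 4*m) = (d + 4)/(d - m)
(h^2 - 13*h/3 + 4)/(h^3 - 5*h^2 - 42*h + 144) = (h - 4/3)/(h^2 - 2*h - 48)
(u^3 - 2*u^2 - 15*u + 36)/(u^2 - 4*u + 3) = (u^2 + u - 12)/(u - 1)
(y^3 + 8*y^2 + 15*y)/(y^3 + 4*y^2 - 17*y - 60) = y/(y - 4)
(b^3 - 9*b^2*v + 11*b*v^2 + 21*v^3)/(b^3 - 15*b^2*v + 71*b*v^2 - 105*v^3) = (-b - v)/(-b + 5*v)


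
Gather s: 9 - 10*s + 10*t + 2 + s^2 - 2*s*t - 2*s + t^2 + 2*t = s^2 + s*(-2*t - 12) + t^2 + 12*t + 11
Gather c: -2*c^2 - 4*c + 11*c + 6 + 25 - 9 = -2*c^2 + 7*c + 22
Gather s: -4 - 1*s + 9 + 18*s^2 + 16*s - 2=18*s^2 + 15*s + 3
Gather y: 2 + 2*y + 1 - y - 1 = y + 2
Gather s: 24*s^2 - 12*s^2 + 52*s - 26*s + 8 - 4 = 12*s^2 + 26*s + 4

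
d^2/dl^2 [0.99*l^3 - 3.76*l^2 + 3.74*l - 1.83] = 5.94*l - 7.52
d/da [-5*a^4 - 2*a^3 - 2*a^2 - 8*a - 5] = -20*a^3 - 6*a^2 - 4*a - 8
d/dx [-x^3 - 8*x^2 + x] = -3*x^2 - 16*x + 1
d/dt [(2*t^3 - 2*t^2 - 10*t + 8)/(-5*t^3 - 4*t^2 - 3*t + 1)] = 2*(-9*t^4 - 56*t^3 + 46*t^2 + 30*t + 7)/(25*t^6 + 40*t^5 + 46*t^4 + 14*t^3 + t^2 - 6*t + 1)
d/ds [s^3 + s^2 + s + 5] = 3*s^2 + 2*s + 1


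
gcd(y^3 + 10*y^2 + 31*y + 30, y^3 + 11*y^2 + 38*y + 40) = y^2 + 7*y + 10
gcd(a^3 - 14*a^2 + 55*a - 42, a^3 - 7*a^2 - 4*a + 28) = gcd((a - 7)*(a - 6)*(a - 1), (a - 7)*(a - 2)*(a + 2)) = a - 7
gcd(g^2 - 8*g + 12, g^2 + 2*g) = 1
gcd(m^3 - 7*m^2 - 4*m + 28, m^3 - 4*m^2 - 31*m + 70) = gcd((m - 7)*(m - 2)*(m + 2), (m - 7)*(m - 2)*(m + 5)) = m^2 - 9*m + 14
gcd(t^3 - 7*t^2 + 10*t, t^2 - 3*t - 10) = t - 5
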